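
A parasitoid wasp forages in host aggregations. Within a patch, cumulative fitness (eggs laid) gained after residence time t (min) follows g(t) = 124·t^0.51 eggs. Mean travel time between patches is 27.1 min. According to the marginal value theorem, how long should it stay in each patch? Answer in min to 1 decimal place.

Maximise g(t)/(T+t): set derivative to zero → g'(t)(T+t) = g(t).
g'(t) = 0.51·124·t^-0.49. Setting 0.51·124·t^-0.49 = 124·t^0.51/(27.1+t) gives 0.51(27.1+t) = t, so 0.49·t = 0.51×27.1.
t* = 0.51×27.1/0.49 = 28.21 min.

28.2 min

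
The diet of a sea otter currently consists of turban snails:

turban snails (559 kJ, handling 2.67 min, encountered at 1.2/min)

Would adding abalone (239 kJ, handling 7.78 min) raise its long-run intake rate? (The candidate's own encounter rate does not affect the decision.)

On turban snails alone, R = ΣλE/(1+Σλh) = 670.8/4.204 = 159.6 kJ/min.
abalone: E/h = 239/7.78 = 30.72 kJ/min.
30.72 < 159.6, so adding abalone would lower the average — exclude it.

No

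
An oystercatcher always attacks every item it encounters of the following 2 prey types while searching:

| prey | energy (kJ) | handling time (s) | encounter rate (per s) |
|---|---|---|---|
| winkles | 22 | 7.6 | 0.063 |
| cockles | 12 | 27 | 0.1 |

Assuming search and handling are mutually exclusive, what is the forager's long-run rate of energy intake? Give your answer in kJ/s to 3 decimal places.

R = (0.063×22 + 0.1×12) / (1 + 0.063×7.6 + 0.1×27) = 2.586/4.179 = 0.6188 kJ/s.

0.619 kJ/s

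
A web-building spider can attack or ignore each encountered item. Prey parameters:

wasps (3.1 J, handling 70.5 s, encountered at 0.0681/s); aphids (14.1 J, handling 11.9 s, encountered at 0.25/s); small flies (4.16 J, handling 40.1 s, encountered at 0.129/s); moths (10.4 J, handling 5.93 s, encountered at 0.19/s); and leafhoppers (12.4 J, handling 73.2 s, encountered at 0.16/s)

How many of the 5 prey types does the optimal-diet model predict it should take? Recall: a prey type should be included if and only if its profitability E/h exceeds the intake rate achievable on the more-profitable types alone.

E/h in descending order: moths 1.75, aphids 1.18, leafhoppers 0.169, small flies 0.104, wasps 0.044 J/s. The optimal diet is the largest prefix of this list for which every included type satisfies E_i/h_i > R on the types above it.
Rate on top 1: 0.9291. aphids: 1.18 > 0.9291 → include.
Rate on top 2: 1.078. leafhoppers: 0.169 < 1.078 → exclude; stop.
Optimal diet: moths, aphids — 2 of 5 types.

2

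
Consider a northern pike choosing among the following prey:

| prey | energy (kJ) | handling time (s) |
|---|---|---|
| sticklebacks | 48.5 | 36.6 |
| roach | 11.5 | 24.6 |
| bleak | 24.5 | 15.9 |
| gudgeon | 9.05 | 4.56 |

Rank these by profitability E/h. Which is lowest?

roach

In descending order of E/h:
gudgeon: 9.05/4.56 = 1.98 kJ/s
bleak: 24.5/15.9 = 1.54 kJ/s
sticklebacks: 48.5/36.6 = 1.33 kJ/s
roach: 11.5/24.6 = 0.467 kJ/s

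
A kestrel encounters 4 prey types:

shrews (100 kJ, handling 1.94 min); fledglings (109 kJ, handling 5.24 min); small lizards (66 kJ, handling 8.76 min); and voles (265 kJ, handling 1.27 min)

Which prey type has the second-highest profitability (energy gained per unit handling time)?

shrews

In descending order of E/h:
voles: 265/1.27 = 209 kJ/min
shrews: 100/1.94 = 51.5 kJ/min
fledglings: 109/5.24 = 20.8 kJ/min
small lizards: 66/8.76 = 7.53 kJ/min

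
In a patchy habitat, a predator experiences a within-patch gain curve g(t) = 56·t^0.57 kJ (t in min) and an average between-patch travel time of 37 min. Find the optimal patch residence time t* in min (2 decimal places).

Maximise g(t)/(T+t): set derivative to zero → g'(t)(T+t) = g(t).
g'(t) = 0.57·56·t^-0.43. Setting 0.57·56·t^-0.43 = 56·t^0.57/(37+t) gives 0.57(37+t) = t, so 0.43·t = 0.57×37.
t* = 0.57×37/0.43 = 49.05 min.

49.05 min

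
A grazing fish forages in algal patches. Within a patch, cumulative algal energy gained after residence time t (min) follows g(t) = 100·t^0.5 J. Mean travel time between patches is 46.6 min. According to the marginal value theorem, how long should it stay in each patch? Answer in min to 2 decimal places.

Optimal t* satisfies g'(t*) = g(t*)/(T + t*).
g'(t) = 0.5·100·t^-0.5. Setting 0.5·100·t^-0.5 = 100·t^0.5/(46.6+t) gives 0.5(46.6+t) = t, so 0.50·t = 0.5×46.6.
t* = 0.5×46.6/0.50 = 46.6 min.

46.60 min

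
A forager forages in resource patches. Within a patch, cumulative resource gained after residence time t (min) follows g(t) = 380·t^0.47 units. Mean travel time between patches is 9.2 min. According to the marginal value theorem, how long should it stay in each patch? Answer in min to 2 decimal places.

8.16 min

Maximise g(t)/(T+t): set derivative to zero → g'(t)(T+t) = g(t).
g'(t) = 0.47·380·t^-0.53. Setting 0.47·380·t^-0.53 = 380·t^0.47/(9.2+t) gives 0.47(9.2+t) = t, so 0.53·t = 0.47×9.2.
t* = 0.47×9.2/0.53 = 8.158 min.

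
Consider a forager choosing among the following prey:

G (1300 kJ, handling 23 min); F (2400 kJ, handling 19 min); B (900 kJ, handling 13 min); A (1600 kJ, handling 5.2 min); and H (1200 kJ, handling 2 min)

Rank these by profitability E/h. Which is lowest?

G

In descending order of E/h:
H: 1200/2 = 600 kJ/min
A: 1600/5.2 = 308 kJ/min
F: 2400/19 = 126 kJ/min
B: 900/13 = 69.2 kJ/min
G: 1300/23 = 56.5 kJ/min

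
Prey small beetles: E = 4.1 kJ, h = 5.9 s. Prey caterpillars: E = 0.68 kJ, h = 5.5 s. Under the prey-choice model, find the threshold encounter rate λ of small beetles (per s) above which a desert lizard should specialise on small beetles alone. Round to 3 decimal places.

0.037 per s

At the threshold, the rate on small beetles alone equals the profitability of caterpillars: λ·4.1/(1 + λ·5.9) = 0.68/5.5 = 0.1236.
Rearranging, λ(4.1 − 0.1236×5.9) = 0.1236, so λ = 0.1236/3.371 = 0.03668 per s.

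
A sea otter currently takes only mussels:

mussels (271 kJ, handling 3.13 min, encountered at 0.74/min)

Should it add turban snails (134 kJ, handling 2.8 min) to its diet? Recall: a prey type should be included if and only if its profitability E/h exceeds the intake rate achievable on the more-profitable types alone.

No

On mussels alone, R = ΣλE/(1+Σλh) = 200.5/3.316 = 60.47 kJ/min.
turban snails: E/h = 134/2.8 = 47.86 kJ/min.
Since 47.86 < R, time spent handling turban snails is better spent searching.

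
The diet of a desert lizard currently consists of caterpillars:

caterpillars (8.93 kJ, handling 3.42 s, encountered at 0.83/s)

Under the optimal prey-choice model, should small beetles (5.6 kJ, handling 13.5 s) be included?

No

Current rate: (0.83×8.93)/(1 + 0.83×3.42) = 1.931 kJ/s.
Profitability of small beetles: 5.6/13.5 = 0.4148 kJ/s.
Since 0.4148 < R, time spent handling small beetles is better spent searching.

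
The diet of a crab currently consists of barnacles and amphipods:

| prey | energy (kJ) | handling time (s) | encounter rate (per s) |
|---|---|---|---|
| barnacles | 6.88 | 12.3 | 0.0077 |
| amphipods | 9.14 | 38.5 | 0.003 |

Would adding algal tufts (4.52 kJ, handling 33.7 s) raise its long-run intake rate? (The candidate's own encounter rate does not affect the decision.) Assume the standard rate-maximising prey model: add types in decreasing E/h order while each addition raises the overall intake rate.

Yes

Intake rate on the current diet: R = (0.0077×6.88 + 0.003×9.14) / (1 + 0.0077×12.3 + 0.003×38.5) = 0.0804/1.21 = 0.06643 kJ/s.
algal tufts: E/h = 4.52/33.7 = 0.1341 kJ/s.
Since 0.1341 > R, including algal tufts increases the long-run rate.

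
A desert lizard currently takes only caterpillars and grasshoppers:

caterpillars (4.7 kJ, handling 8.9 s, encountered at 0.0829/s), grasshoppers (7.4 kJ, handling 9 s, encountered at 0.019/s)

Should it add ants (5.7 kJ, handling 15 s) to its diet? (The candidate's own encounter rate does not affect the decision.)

Yes

Current rate: (0.0829×4.7 + 0.019×7.4)/(1 + 0.0829×8.9 + 0.019×9) = 0.2778 kJ/s.
ants: E/h = 5.7/15 = 0.38 kJ/s.
Since 0.38 > R, including ants increases the long-run rate.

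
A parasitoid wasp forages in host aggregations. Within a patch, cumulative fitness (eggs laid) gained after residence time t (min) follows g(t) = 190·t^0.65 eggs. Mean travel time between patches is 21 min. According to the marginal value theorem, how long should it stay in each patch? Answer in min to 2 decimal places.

39.00 min

By the marginal value theorem, leave when the instantaneous gain rate g'(t) equals the habitat-wide average g(t)/(T + t).
g'(t) = 0.65·190·t^-0.35. Setting 0.65·190·t^-0.35 = 190·t^0.65/(21+t) gives 0.65(21+t) = t, so 0.35·t = 0.65×21.
t* = 0.65×21/0.35 = 39 min.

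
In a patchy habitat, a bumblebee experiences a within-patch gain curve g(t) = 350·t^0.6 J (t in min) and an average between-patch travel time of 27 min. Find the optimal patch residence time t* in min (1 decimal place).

40.5 min

Optimal t* satisfies g'(t*) = g(t*)/(T + t*).
g'(t) = 0.6·350·t^-0.4. Setting 0.6·350·t^-0.4 = 350·t^0.6/(27+t) gives 0.6(27+t) = t, so 0.40·t = 0.6×27.
t* = 0.6×27/0.40 = 40.5 min.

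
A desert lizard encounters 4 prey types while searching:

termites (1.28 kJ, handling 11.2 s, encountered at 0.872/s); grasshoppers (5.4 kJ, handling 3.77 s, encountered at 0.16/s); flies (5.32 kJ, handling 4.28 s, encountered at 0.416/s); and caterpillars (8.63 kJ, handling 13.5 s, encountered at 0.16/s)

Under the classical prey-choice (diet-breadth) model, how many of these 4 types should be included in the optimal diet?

2

Profitabilities (E/h, kJ/s): grasshoppers 1.43, flies 1.24, caterpillars 0.639, termites 0.114. Add prey in this order while the next type's profitability exceeds the intake rate on those already taken.
Rate on top 1: 0.5389. flies: 1.24 > 0.5389 → include.
Rate on top 2: 0.9094. caterpillars: 0.639 < 0.9094 → exclude; stop.
Optimal diet: grasshoppers, flies — 2 of 4 types.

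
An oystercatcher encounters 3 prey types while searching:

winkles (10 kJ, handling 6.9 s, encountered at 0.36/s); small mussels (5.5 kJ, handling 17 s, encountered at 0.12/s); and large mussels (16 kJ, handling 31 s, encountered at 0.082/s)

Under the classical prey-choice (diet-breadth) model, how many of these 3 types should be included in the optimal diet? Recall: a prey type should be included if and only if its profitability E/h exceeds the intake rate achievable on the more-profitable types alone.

E/h in descending order: winkles 1.45, large mussels 0.516, small mussels 0.324 kJ/s. The optimal diet is the largest prefix of this list for which every included type satisfies E_i/h_i > R on the types above it.
Rate on top 1: 1.033. large mussels: 0.516 < 1.033 → exclude; stop.
Optimal diet: winkles — 1 of 3 types.

1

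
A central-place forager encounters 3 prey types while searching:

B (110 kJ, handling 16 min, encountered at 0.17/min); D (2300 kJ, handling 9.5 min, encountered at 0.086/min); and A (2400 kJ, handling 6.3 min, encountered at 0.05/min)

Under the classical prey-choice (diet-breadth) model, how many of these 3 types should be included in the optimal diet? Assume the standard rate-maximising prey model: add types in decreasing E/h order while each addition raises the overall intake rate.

2

Profitabilities (E/h, kJ/min): A 381, D 242, B 6.88. Add prey in this order while the next type's profitability exceeds the intake rate on those already taken.
Rate on top 1: 91.25. D: 242 > 91.25 → include.
Rate on top 2: 149.1. B: 6.88 < 149.1 → exclude; stop.
Optimal diet: A, D — 2 of 3 types.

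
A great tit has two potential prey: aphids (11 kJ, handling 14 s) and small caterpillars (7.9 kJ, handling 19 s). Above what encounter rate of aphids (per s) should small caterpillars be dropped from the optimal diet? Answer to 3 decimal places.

Drop small caterpillars once their profitability E₂/h₂ falls below the rate achievable on aphids alone: E₂/h₂ = λE₁/(1 + λh₁).
Solve for λ: λE₁h₂ = E₂(1 + λh₁) → λ(E₁h₂ − E₂h₁) = E₂ → λ = E₂/(E₁h₂ − E₂h₁).
λ = 7.9/(11×19 − 7.9×14) = 7.9/98.4 = 0.08028 per s.

0.080 per s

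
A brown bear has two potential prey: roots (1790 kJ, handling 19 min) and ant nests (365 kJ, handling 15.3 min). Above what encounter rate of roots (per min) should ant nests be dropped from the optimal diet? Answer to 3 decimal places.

0.018 per min

Drop ant nests once their profitability E₂/h₂ falls below the rate achievable on roots alone: E₂/h₂ = λE₁/(1 + λh₁).
Solve for λ: λE₁h₂ = E₂(1 + λh₁) → λ(E₁h₂ − E₂h₁) = E₂ → λ = E₂/(E₁h₂ − E₂h₁).
λ = 365/(1790×15.3 − 365×19) = 365/2.045e+04 = 0.01785 per min.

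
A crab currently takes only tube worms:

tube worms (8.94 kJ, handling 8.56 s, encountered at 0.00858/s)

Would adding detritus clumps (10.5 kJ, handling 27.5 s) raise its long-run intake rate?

On tube worms alone, R = ΣλE/(1+Σλh) = 0.07671/1.073 = 0.07146 kJ/s.
detritus clumps: E/h = 10.5/27.5 = 0.3818 kJ/s.
Since 0.3818 > R, including detritus clumps increases the long-run rate.

Yes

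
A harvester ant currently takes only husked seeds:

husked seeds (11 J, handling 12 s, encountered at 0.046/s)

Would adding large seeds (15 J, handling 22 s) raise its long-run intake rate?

Yes

On husked seeds alone, R = ΣλE/(1+Σλh) = 0.506/1.552 = 0.326 J/s.
large seeds: E/h = 15/22 = 0.6818 J/s.
0.6818 > 0.326, so adding large seeds raises the average — include it.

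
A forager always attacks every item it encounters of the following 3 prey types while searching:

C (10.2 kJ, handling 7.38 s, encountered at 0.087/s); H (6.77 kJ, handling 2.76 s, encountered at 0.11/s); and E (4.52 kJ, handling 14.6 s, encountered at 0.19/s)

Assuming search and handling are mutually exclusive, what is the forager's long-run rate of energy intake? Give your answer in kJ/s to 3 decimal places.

R = (0.087×10.2 + 0.11×6.77 + 0.19×4.52) / (1 + 0.087×7.38 + 0.11×2.76 + 0.19×14.6) = 2.491/4.72 = 0.5278 kJ/s.

0.528 kJ/s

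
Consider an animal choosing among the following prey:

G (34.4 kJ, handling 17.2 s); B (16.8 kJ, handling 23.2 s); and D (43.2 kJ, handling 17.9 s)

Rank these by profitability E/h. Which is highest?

Profitability E/h (kJ/s): G = 34.4/17.2 = 2, B = 16.8/23.2 = 0.724, D = 43.2/17.9 = 2.41.
Ranked: D > G > B.

D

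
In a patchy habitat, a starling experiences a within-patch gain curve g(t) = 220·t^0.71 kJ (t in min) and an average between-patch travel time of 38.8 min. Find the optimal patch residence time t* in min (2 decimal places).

Optimal t* satisfies g'(t*) = g(t*)/(T + t*).
g'(t) = 0.71·220·t^-0.29. Setting 0.71·220·t^-0.29 = 220·t^0.71/(38.8+t) gives 0.71(38.8+t) = t, so 0.29·t = 0.71×38.8.
t* = 0.71×38.8/0.29 = 94.99 min.

94.99 min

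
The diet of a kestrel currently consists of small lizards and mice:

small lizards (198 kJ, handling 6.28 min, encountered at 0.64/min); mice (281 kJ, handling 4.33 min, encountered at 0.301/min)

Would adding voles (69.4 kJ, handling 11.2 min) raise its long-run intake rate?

Current rate: (0.64×198 + 0.301×281)/(1 + 0.64×6.28 + 0.301×4.33) = 33.42 kJ/min.
voles: E/h = 69.4/11.2 = 6.196 kJ/min.
Since 6.196 < R, time spent handling voles is better spent searching.

No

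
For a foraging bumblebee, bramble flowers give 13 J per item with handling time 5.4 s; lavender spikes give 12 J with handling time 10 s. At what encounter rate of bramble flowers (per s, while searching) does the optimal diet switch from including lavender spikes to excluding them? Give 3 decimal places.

At the threshold, the rate on bramble flowers alone equals the profitability of lavender spikes: λ·13/(1 + λ·5.4) = 12/10 = 1.2.
Rearranging, λ(13 − 1.2×5.4) = 1.2, so λ = 1.2/6.52 = 0.184 per s.

0.184 per s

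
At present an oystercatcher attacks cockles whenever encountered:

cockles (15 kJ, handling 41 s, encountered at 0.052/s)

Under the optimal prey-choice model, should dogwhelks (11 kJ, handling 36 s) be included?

Intake rate on the current diet: R = (0.052×15) / (1 + 0.052×41) = 0.78/3.132 = 0.249 kJ/s.
Profitability of dogwhelks: 11/36 = 0.3056 kJ/s.
0.3056 > 0.249, so adding dogwhelks raises the average — include it.

Yes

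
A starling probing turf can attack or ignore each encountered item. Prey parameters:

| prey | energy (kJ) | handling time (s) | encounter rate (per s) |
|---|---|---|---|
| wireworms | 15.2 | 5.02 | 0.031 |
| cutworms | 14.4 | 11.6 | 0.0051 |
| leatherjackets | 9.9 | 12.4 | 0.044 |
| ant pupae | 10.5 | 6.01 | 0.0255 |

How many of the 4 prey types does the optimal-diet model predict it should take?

Rank by E/h (kJ/s): wireworms 3.03, ant pupae 1.75, cutworms 1.24, leatherjackets 0.798. Include each in turn until the next type's E/h falls below the running intake rate.
Rate on top 1: 0.4077. ant pupae: 1.75 > 0.4077 → include.
Rate on top 2: 0.5646. cutworms: 1.24 > 0.5646 → include.
Rate on top 3: 0.5938. leatherjackets: 0.798 > 0.5938 → include.
Optimal diet: wireworms, ant pupae, cutworms, leatherjackets — 4 of 4 types.

4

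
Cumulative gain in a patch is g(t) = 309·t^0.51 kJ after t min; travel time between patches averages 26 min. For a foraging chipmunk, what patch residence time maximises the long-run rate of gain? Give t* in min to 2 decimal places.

Maximise g(t)/(T+t): set derivative to zero → g'(t)(T+t) = g(t).
g'(t) = 0.51·309·t^-0.49. Setting 0.51·309·t^-0.49 = 309·t^0.51/(26+t) gives 0.51(26+t) = t, so 0.49·t = 0.51×26.
t* = 0.51×26/0.49 = 27.06 min.

27.06 min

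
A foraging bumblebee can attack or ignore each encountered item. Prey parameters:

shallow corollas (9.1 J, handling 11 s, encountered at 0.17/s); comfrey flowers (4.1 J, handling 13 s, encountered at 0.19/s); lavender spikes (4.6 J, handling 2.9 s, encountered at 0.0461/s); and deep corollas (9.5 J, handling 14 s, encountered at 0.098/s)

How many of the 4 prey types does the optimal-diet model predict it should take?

Profitabilities (E/h, J/s): lavender spikes 1.59, shallow corollas 0.827, deep corollas 0.679, comfrey flowers 0.315. Add prey in this order while the next type's profitability exceeds the intake rate on those already taken.
Rate on top 1: 0.1871. shallow corollas: 0.827 > 0.1871 → include.
Rate on top 2: 0.5856. deep corollas: 0.679 > 0.5856 → include.
Rate on top 3: 0.6148. comfrey flowers: 0.315 < 0.6148 → exclude; stop.
Optimal diet: lavender spikes, shallow corollas, deep corollas — 3 of 4 types.

3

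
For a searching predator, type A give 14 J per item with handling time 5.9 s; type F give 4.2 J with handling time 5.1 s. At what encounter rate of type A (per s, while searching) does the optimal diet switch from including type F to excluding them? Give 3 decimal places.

0.090 per s

At the threshold, the rate on type A alone equals the profitability of type F: λ·14/(1 + λ·5.9) = 4.2/5.1 = 0.8235.
Rearranging, λ(14 − 0.8235×5.9) = 0.8235, so λ = 0.8235/9.141 = 0.09009 per s.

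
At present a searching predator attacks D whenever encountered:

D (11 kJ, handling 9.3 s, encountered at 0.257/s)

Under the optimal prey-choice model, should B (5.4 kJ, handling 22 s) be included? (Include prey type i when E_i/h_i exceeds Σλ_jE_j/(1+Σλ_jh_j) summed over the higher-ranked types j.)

On D alone, R = ΣλE/(1+Σλh) = 2.827/3.39 = 0.8339 kJ/s.
B: E/h = 5.4/22 = 0.2455 kJ/s.
Since 0.2455 < R, time spent handling B is better spent searching.

No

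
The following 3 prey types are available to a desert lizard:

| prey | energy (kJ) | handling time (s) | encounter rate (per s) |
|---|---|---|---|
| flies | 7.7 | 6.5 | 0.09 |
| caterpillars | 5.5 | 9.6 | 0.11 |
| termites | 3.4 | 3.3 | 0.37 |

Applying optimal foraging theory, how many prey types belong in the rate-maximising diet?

Rank by E/h (kJ/s): flies 1.18, termites 1.03, caterpillars 0.573. Include each in turn until the next type's E/h falls below the running intake rate.
Rate on top 1: 0.4372. termites: 1.03 > 0.4372 → include.
Rate on top 2: 0.6953. caterpillars: 0.573 < 0.6953 → exclude; stop.
Optimal diet: flies, termites — 2 of 3 types.

2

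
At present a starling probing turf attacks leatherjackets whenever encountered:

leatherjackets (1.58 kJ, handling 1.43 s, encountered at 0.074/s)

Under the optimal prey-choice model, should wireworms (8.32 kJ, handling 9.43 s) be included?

Intake rate on the current diet: R = (0.074×1.58) / (1 + 0.074×1.43) = 0.1169/1.106 = 0.1057 kJ/s.
wireworms: E/h = 8.32/9.43 = 0.8823 kJ/s.
Since 0.8823 > R, including wireworms increases the long-run rate.

Yes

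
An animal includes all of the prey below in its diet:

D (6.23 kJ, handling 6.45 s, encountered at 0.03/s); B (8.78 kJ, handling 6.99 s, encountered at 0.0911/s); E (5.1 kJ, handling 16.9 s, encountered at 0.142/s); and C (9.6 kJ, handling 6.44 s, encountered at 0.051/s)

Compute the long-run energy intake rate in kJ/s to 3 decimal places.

0.483 kJ/s

Energy encountered per unit search time: 0.03×6.23 + 0.0911×8.78 + 0.142×5.1 + 0.051×9.6 = 2.201 kJ/s.
Handling time per unit search time: 0.03×6.45 + 0.0911×6.99 + 0.142×16.9 + 0.051×6.44 = 3.559.
Rate = 2.201/(1 + 3.559) = 0.4827 kJ/s.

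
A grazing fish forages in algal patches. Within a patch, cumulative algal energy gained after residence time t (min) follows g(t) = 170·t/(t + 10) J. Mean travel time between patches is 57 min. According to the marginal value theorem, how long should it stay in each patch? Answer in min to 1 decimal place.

Optimal t* satisfies g'(t*) = g(t*)/(T + t*).
g'(t) = 170·10/(t + 10)². Setting 170·10/(t+10)² = 170t/[(t+10)(57+t)] gives 10(57+t) = t(t+10), so t² = 10×57 = 570.
t* = √570 = 23.87 min.

23.9 min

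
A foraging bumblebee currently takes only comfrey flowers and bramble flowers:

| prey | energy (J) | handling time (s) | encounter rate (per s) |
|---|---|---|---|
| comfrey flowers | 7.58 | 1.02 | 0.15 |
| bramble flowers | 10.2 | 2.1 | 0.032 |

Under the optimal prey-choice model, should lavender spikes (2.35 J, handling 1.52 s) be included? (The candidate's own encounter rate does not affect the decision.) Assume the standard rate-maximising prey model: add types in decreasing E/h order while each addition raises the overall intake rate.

Intake rate on the current diet: R = (0.15×7.58 + 0.032×10.2) / (1 + 0.15×1.02 + 0.032×2.1) = 1.463/1.22 = 1.199 J/s.
Profitability of lavender spikes: 2.35/1.52 = 1.546 J/s.
1.546 > 1.199, so adding lavender spikes raises the average — include it.

Yes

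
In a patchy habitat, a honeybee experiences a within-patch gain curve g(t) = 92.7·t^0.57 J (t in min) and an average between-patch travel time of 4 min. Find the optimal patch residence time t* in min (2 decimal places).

Optimal t* satisfies g'(t*) = g(t*)/(T + t*).
g'(t) = 0.57·92.7·t^-0.43. Setting 0.57·92.7·t^-0.43 = 92.7·t^0.57/(4+t) gives 0.57(4+t) = t, so 0.43·t = 0.57×4.
t* = 0.57×4/0.43 = 5.302 min.

5.30 min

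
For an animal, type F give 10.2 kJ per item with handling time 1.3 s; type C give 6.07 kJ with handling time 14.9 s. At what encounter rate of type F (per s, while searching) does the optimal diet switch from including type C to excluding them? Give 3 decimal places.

0.042 per s

The zero-one rule: include type C iff E₂/h₂ > λE₁/(1+λh₁). Equality gives the switch point.
λE₁h₂ = E₂ + λE₂h₁ ⇒ λ = E₂/(E₁h₂ − E₂h₁) = 6.07/(152 − 7.891) = 0.04213 per s.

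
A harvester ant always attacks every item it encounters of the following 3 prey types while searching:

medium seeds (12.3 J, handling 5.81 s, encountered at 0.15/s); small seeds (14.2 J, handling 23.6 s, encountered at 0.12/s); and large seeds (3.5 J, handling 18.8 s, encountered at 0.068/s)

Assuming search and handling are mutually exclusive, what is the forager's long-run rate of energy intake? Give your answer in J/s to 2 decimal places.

0.63 J/s

Energy encountered per unit search time: 0.15×12.3 + 0.12×14.2 + 0.068×3.5 = 3.787 J/s.
Handling time per unit search time: 0.15×5.81 + 0.12×23.6 + 0.068×18.8 = 4.982.
Rate = 3.787/(1 + 4.982) = 0.6331 J/s.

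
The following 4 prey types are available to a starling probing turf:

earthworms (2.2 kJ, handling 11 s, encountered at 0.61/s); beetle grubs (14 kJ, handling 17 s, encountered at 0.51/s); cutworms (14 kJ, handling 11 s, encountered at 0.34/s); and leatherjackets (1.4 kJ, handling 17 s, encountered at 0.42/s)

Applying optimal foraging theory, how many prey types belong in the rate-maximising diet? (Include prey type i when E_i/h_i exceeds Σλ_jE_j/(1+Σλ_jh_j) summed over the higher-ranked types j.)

1

Profitabilities (E/h, kJ/s): cutworms 1.27, beetle grubs 0.824, earthworms 0.2, leatherjackets 0.0824. Add prey in this order while the next type's profitability exceeds the intake rate on those already taken.
Rate on top 1: 1.004. beetle grubs: 0.824 < 1.004 → exclude; stop.
Optimal diet: cutworms — 1 of 4 types.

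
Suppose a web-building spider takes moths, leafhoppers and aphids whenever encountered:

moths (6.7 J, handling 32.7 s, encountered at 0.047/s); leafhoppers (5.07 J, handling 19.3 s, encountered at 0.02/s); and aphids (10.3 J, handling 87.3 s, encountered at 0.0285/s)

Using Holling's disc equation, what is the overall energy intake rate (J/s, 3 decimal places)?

R = Σλ_iE_i / (1 + Σλ_ih_i)
Numerator: 0.047×6.7 + 0.02×5.07 + 0.0285×10.3 = 0.7099
Denominator: 1 + 0.047×32.7 + 0.02×19.3 + 0.0285×87.3 = 5.411
R = 0.7099/5.411 = 0.1312 J/s

0.131 J/s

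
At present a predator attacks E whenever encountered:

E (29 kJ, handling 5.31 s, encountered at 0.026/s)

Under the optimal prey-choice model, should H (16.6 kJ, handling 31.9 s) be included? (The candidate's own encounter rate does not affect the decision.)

No

On E alone, R = ΣλE/(1+Σλh) = 0.754/1.138 = 0.6625 kJ/s.
Profitability of H: 16.6/31.9 = 0.5204 kJ/s.
0.5204 < 0.6625, so adding H would lower the average — exclude it.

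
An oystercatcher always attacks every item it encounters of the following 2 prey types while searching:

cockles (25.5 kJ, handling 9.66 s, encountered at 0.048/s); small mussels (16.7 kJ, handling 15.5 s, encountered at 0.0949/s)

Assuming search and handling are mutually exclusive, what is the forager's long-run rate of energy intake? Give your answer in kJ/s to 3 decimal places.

Energy encountered per unit search time: 0.048×25.5 + 0.0949×16.7 = 2.809 kJ/s.
Handling time per unit search time: 0.048×9.66 + 0.0949×15.5 = 1.935.
Rate = 2.809/(1 + 1.935) = 0.9571 kJ/s.

0.957 kJ/s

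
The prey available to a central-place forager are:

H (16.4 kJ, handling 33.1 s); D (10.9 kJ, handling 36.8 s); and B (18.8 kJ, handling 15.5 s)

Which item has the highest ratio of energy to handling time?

B

In descending order of E/h:
B: 18.8/15.5 = 1.21 kJ/s
H: 16.4/33.1 = 0.495 kJ/s
D: 10.9/36.8 = 0.296 kJ/s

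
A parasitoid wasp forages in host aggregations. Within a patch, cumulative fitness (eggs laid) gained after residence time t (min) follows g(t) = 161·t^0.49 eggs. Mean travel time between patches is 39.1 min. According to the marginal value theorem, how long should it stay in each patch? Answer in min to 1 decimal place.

Maximise g(t)/(T+t): set derivative to zero → g'(t)(T+t) = g(t).
g'(t) = 0.49·161·t^-0.51. Setting 0.49·161·t^-0.51 = 161·t^0.49/(39.1+t) gives 0.49(39.1+t) = t, so 0.51·t = 0.49×39.1.
t* = 0.49×39.1/0.51 = 37.57 min.

37.6 min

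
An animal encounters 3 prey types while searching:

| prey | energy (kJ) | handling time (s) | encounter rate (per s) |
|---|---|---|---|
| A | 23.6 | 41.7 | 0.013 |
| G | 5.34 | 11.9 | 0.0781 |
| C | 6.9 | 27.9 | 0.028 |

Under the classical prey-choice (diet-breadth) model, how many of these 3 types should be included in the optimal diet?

2

Rank by E/h (kJ/s): A 0.566, G 0.449, C 0.247. Include each in turn until the next type's E/h falls below the running intake rate.
Rate on top 1: 0.1989. G: 0.449 > 0.1989 → include.
Rate on top 2: 0.2929. C: 0.247 < 0.2929 → exclude; stop.
Optimal diet: A, G — 2 of 3 types.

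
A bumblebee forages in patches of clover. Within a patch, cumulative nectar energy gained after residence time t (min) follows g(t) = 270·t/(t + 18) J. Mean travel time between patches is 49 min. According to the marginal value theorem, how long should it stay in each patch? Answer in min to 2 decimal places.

Optimal t* satisfies g'(t*) = g(t*)/(T + t*).
g'(t) = 270·18/(t + 18)². Setting 270·18/(t+18)² = 270t/[(t+18)(49+t)] gives 18(49+t) = t(t+18), so t² = 18×49 = 882.
t* = √882 = 29.7 min.

29.70 min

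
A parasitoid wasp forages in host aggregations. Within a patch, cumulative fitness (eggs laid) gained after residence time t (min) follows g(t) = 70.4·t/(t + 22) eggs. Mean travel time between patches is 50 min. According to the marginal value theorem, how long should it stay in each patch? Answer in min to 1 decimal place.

Maximise g(t)/(T+t): set derivative to zero → g'(t)(T+t) = g(t).
g'(t) = 70.4·22/(t + 22)². Setting 70.4·22/(t+22)² = 70.4t/[(t+22)(50+t)] gives 22(50+t) = t(t+22), so t² = 22×50 = 1100.
t* = √1100 = 33.17 min.

33.2 min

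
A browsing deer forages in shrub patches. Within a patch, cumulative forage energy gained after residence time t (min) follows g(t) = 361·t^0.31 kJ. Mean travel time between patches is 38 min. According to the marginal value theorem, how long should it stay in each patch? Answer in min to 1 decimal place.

17.1 min

Optimal t* satisfies g'(t*) = g(t*)/(T + t*).
g'(t) = 0.31·361·t^-0.69. Setting 0.31·361·t^-0.69 = 361·t^0.31/(38+t) gives 0.31(38+t) = t, so 0.69·t = 0.31×38.
t* = 0.31×38/0.69 = 17.07 min.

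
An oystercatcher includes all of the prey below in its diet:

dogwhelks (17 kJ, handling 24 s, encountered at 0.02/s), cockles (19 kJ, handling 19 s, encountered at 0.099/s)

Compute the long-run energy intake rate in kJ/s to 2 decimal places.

R = Σλ_iE_i / (1 + Σλ_ih_i)
Numerator: 0.02×17 + 0.099×19 = 2.221
Denominator: 1 + 0.02×24 + 0.099×19 = 3.361
R = 2.221/3.361 = 0.6608 kJ/s

0.66 kJ/s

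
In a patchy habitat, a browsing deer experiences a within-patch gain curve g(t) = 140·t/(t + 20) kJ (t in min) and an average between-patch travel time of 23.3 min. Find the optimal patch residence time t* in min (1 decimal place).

Optimal t* satisfies g'(t*) = g(t*)/(T + t*).
g'(t) = 140·20/(t + 20)². Setting 140·20/(t+20)² = 140t/[(t+20)(23.3+t)] gives 20(23.3+t) = t(t+20), so t² = 20×23.3 = 466.
t* = √466 = 21.59 min.

21.6 min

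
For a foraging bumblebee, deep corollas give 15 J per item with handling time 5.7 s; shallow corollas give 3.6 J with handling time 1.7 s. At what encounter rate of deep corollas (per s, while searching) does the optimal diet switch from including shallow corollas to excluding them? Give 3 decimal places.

0.723 per s

Drop shallow corollas once their profitability E₂/h₂ falls below the rate achievable on deep corollas alone: E₂/h₂ = λE₁/(1 + λh₁).
Solve for λ: λE₁h₂ = E₂(1 + λh₁) → λ(E₁h₂ − E₂h₁) = E₂ → λ = E₂/(E₁h₂ − E₂h₁).
λ = 3.6/(15×1.7 − 3.6×5.7) = 3.6/4.98 = 0.7229 per s.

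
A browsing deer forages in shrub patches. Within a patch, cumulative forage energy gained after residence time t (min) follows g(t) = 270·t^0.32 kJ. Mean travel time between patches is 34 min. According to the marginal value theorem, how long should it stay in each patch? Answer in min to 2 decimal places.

16.00 min

By the marginal value theorem, leave when the instantaneous gain rate g'(t) equals the habitat-wide average g(t)/(T + t).
g'(t) = 0.32·270·t^-0.68. Setting 0.32·270·t^-0.68 = 270·t^0.32/(34+t) gives 0.32(34+t) = t, so 0.68·t = 0.32×34.
t* = 0.32×34/0.68 = 16 min.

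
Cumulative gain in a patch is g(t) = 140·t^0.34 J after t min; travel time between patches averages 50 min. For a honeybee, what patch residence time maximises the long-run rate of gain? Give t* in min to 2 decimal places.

Maximise g(t)/(T+t): set derivative to zero → g'(t)(T+t) = g(t).
g'(t) = 0.34·140·t^-0.66. Setting 0.34·140·t^-0.66 = 140·t^0.34/(50+t) gives 0.34(50+t) = t, so 0.66·t = 0.34×50.
t* = 0.34×50/0.66 = 25.76 min.

25.76 min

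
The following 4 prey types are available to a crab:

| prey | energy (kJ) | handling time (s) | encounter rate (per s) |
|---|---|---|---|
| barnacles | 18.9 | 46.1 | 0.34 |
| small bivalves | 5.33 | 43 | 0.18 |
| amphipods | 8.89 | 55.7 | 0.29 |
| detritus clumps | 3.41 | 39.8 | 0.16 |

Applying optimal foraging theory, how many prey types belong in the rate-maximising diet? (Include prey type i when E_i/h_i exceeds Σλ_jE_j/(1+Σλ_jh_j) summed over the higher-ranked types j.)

1

E/h in descending order: barnacles 0.41, amphipods 0.16, small bivalves 0.124, detritus clumps 0.0857 kJ/s. The optimal diet is the largest prefix of this list for which every included type satisfies E_i/h_i > R on the types above it.
Rate on top 1: 0.3854. amphipods: 0.16 < 0.3854 → exclude; stop.
Optimal diet: barnacles — 1 of 4 types.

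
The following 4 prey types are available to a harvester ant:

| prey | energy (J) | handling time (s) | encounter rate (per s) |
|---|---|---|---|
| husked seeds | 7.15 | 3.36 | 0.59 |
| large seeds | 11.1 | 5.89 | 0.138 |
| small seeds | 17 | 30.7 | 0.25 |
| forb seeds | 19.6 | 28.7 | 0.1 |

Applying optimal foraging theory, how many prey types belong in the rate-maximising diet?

2

Rank by E/h (J/s): husked seeds 2.13, large seeds 1.88, forb seeds 0.683, small seeds 0.554. Include each in turn until the next type's E/h falls below the running intake rate.
Rate on top 1: 1.414. large seeds: 1.88 > 1.414 → include.
Rate on top 2: 1.515. forb seeds: 0.683 < 1.515 → exclude; stop.
Optimal diet: husked seeds, large seeds — 2 of 4 types.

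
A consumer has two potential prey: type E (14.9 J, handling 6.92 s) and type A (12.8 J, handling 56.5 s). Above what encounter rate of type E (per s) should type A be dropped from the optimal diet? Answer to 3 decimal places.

At the threshold, the rate on type E alone equals the profitability of type A: λ·14.9/(1 + λ·6.92) = 12.8/56.5 = 0.2265.
Rearranging, λ(14.9 − 0.2265×6.92) = 0.2265, so λ = 0.2265/13.33 = 0.01699 per s.

0.017 per s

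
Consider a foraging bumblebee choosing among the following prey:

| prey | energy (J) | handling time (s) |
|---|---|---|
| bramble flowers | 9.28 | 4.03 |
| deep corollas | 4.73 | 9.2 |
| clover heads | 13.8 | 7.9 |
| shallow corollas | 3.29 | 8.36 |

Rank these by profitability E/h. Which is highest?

bramble flowers

In descending order of E/h:
bramble flowers: 9.28/4.03 = 2.3 J/s
clover heads: 13.8/7.9 = 1.75 J/s
deep corollas: 4.73/9.2 = 0.514 J/s
shallow corollas: 3.29/8.36 = 0.394 J/s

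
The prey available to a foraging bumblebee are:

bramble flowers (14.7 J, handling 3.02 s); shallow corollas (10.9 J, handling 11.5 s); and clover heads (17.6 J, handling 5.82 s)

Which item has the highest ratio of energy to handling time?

bramble flowers

In descending order of E/h:
bramble flowers: 14.7/3.02 = 4.87 J/s
clover heads: 17.6/5.82 = 3.02 J/s
shallow corollas: 10.9/11.5 = 0.948 J/s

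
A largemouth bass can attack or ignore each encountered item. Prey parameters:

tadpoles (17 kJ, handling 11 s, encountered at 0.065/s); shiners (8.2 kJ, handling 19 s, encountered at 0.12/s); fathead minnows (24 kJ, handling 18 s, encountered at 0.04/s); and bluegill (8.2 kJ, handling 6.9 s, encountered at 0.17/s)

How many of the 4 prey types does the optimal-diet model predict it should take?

3

Rank by E/h (kJ/s): tadpoles 1.55, fathead minnows 1.33, bluegill 1.19, shiners 0.432. Include each in turn until the next type's E/h falls below the running intake rate.
Rate on top 1: 0.6443. fathead minnows: 1.33 > 0.6443 → include.
Rate on top 2: 0.848. bluegill: 1.19 > 0.848 → include.
Rate on top 3: 0.9587. shiners: 0.432 < 0.9587 → exclude; stop.
Optimal diet: tadpoles, fathead minnows, bluegill — 3 of 4 types.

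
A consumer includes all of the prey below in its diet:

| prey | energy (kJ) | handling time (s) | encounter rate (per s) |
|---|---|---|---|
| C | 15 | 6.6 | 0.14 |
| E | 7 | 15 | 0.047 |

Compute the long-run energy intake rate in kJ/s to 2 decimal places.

R = Σλ_iE_i / (1 + Σλ_ih_i)
Numerator: 0.14×15 + 0.047×7 = 2.429
Denominator: 1 + 0.14×6.6 + 0.047×15 = 2.629
R = 2.429/2.629 = 0.9239 kJ/s

0.92 kJ/s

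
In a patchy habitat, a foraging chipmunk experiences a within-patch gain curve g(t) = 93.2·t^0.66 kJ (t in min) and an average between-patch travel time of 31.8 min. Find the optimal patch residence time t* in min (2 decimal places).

61.73 min

By the marginal value theorem, leave when the instantaneous gain rate g'(t) equals the habitat-wide average g(t)/(T + t).
g'(t) = 0.66·93.2·t^-0.34. Setting 0.66·93.2·t^-0.34 = 93.2·t^0.66/(31.8+t) gives 0.66(31.8+t) = t, so 0.34·t = 0.66×31.8.
t* = 0.66×31.8/0.34 = 61.73 min.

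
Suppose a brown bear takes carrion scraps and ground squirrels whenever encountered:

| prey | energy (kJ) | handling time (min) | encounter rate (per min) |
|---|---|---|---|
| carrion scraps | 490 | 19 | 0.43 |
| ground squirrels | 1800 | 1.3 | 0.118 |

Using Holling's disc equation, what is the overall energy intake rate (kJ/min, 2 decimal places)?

45.38 kJ/min

R = (0.43×490 + 0.118×1800) / (1 + 0.43×19 + 0.118×1.3) = 423.1/9.323 = 45.38 kJ/min.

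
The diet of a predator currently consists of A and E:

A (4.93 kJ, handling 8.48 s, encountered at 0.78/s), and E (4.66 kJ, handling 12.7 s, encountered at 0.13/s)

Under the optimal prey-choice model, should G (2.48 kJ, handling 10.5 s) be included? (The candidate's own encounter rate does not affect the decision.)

No

On A and E alone, R = ΣλE/(1+Σλh) = 4.451/9.265 = 0.4804 kJ/s.
G: E/h = 2.48/10.5 = 0.2362 kJ/s.
0.2362 < 0.4804, so adding G would lower the average — exclude it.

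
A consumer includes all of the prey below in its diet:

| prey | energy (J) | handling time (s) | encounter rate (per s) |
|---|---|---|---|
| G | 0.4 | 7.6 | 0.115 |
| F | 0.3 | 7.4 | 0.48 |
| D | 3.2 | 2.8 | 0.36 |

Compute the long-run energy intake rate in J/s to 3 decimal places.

0.209 J/s

R = Σλ_iE_i / (1 + Σλ_ih_i)
Numerator: 0.115×0.4 + 0.48×0.3 + 0.36×3.2 = 1.342
Denominator: 1 + 0.115×7.6 + 0.48×7.4 + 0.36×2.8 = 6.434
R = 1.342/6.434 = 0.2086 J/s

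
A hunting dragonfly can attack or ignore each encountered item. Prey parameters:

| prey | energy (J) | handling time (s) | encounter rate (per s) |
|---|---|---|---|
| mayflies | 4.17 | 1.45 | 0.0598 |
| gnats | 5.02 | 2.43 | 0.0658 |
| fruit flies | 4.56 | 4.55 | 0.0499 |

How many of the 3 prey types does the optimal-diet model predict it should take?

3

E/h in descending order: mayflies 2.88, gnats 2.07, fruit flies 1 J/s. The optimal diet is the largest prefix of this list for which every included type satisfies E_i/h_i > R on the types above it.
Rate on top 1: 0.2295. gnats: 2.07 > 0.2295 → include.
Rate on top 2: 0.465. fruit flies: 1 > 0.465 → include.
Optimal diet: mayflies, gnats, fruit flies — 3 of 3 types.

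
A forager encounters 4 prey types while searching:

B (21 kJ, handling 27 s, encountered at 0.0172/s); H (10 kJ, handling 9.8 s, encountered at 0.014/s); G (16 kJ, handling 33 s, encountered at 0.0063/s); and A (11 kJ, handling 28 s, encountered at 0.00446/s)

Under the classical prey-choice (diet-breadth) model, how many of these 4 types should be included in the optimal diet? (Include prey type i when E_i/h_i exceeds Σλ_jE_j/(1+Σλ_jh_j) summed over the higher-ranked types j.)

4

Profitabilities (E/h, kJ/s): H 1.02, B 0.778, G 0.485, A 0.393. Add prey in this order while the next type's profitability exceeds the intake rate on those already taken.
Rate on top 1: 0.1231. B: 0.778 > 0.1231 → include.
Rate on top 2: 0.3129. G: 0.485 > 0.3129 → include.
Rate on top 3: 0.3327. A: 0.393 > 0.3327 → include.
Optimal diet: H, B, G, A — 4 of 4 types.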